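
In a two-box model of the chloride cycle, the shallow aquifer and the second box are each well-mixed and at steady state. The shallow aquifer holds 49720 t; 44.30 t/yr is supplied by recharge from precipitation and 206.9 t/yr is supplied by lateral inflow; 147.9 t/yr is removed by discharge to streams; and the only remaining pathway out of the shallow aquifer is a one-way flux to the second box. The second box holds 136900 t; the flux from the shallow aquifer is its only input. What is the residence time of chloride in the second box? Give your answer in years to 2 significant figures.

Balance the shallow aquifer: ΣF_in = 44.30 + 206.9 = 251.20 t/yr.
Flux to the second box = ΣF_in − (147.9) = 103.30 t/yr.
At steady state the output of the second box equals its input, 103.30 t/yr.
τ = M / F = 136900 / 103.30 = 1325 yr.

1300 yr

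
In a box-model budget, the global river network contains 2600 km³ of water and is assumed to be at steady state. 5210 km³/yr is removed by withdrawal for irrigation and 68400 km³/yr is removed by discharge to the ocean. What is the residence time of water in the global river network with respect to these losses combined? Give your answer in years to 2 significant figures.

Total removal = 5210 + 68400 = 73610 km³/yr.
τ = M / ΣF_out = 2600 / 73610 = 0.03532 yr.

0.035 yr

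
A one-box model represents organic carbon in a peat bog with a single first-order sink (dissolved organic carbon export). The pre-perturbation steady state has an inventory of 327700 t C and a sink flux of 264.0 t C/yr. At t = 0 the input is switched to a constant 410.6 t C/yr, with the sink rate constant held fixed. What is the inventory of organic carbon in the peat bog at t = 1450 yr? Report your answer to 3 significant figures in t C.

The sink rate constant is k = F₀/M₀ = 264.0/327700 = 0.0008056 yr⁻¹.
Solving dM/dt = F₁ − kM with M(0) = M₀ gives M(t) = F₁/k + (M₀ − F₁/k)·e^(−kt).
F₁/k = 410.6/0.0008056 = 509670 t C; kt = 0.0008056 × 1450 = 1.168, e^(−kt) = 0.3109.
M(1450) = 509670 + (327700 − 509670) × 0.3109 = 509670 − 56580 = 453090 t C.

453000 t C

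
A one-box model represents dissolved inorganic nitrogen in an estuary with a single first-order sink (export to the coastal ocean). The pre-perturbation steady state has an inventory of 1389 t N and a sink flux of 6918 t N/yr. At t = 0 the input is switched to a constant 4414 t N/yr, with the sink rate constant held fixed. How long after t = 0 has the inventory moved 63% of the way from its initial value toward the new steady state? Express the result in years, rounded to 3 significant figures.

0.200 yr

τ = M₀/F₀ = 1389/6918 = 0.2008 yr.
The remaining gap fraction is e^(−t/τ); 63% covered ⇒ e^(−t/τ) = 0.370.
t = −τ ln(0.370) = 0.2008 × 0.9943 = 0.1996 yr.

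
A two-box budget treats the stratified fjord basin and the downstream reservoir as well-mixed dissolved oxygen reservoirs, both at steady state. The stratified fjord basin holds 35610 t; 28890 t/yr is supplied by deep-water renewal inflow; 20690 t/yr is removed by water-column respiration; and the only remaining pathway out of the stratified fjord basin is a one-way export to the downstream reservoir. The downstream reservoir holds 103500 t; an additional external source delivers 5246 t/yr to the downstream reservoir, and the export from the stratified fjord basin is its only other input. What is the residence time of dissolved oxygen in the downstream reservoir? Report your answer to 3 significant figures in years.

Balance the stratified fjord basin: ΣF_in = 28890 t/yr.
Export to the downstream reservoir = ΣF_in − (20690) = 8200.0 t/yr.
Total input to the downstream reservoir = 8200.0 + 5246 = 13446 t/yr; at steady state this equals its total output.
τ = M / F = 103500 / 13446 = 7.697 yr.

7.70 yr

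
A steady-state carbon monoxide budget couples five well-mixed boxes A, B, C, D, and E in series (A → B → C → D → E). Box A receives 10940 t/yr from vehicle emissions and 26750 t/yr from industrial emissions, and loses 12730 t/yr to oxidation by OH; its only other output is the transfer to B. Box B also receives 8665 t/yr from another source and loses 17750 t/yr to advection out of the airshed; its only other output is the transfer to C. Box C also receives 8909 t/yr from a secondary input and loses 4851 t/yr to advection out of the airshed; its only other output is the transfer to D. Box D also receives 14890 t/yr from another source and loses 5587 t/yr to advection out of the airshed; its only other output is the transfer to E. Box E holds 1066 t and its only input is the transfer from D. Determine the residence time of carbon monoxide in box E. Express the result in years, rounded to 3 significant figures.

Box A: F(A→B) = (10940 + 26750) − 12730 = 24960 t/yr.
Box B: F(B→C) = (24960 + 8665) − 17750 = 15875 t/yr.
Box C: F(C→D) = (15875 + 8909) − 4851 = 19933 t/yr.
Box D: F(D→E) = (19933 + 14890) − 5587 = 29236 t/yr.
Box E throughput = its input = 29236 t/yr; τ = 1066 / 29236 = 0.03646 yr.

0.0365 yr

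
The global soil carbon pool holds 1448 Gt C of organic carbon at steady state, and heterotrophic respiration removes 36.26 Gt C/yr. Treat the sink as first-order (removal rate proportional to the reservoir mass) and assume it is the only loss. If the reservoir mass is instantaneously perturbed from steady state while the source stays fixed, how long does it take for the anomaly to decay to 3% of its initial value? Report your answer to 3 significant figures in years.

For a linear reservoir the anomaly decays as exp(−t/τ) with τ = M/F = 1448/36.26 = 39.93 yr.
exp(−t/τ) = 0.03 ⇒ t = −τ ln(0.03) = 39.93 × 3.507 = 140.0 yr.

140 yr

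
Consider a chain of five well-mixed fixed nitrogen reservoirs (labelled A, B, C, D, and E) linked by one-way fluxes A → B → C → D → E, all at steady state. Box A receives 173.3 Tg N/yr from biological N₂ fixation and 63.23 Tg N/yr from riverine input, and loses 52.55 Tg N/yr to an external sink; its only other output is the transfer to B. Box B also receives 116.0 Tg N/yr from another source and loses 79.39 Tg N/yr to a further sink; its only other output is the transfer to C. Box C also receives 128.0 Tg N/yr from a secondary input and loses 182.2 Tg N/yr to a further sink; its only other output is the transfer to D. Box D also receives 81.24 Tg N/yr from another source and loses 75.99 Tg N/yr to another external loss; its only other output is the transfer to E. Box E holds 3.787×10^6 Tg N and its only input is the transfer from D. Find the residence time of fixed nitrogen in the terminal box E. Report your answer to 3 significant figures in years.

Box A: F(A→B) = (173.3 + 63.23) − 52.55 = 183.98 Tg N/yr.
Box B: F(B→C) = (183.98 + 116.0) − 79.39 = 220.59 Tg N/yr.
Box C: F(C→D) = (220.59 + 128.0) − 182.2 = 166.39 Tg N/yr.
Box D: F(D→E) = (166.39 + 81.24) − 75.99 = 171.64 Tg N/yr.
Box E throughput = its input = 171.64 Tg N/yr; τ = 3.787×10^6 / 171.64 = 22060 yr.

22100 yr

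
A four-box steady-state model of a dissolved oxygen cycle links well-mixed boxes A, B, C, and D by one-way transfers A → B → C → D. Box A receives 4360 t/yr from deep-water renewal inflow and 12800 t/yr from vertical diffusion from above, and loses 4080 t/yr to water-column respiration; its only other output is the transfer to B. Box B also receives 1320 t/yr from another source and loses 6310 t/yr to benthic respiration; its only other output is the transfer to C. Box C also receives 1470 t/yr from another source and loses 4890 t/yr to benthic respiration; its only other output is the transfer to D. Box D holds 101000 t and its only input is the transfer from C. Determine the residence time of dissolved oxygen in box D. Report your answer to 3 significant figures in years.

Box A: F(A→B) = (4360 + 12800) − 4080 = 13080 t/yr.
Box B: F(B→C) = (13080 + 1320) − 6310 = 8090.0 t/yr.
Box C: F(C→D) = (8090.0 + 1470) − 4890 = 4670.0 t/yr.
Box D throughput = its input = 4670.0 t/yr; τ = 101000 / 4670.0 = 21.63 yr.

21.6 yr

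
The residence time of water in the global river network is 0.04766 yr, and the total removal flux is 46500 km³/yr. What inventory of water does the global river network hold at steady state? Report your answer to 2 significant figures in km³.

τ = M/F ⇒ M = τ × F = 0.04766 × 46500 = 2216 km³.

2200 km³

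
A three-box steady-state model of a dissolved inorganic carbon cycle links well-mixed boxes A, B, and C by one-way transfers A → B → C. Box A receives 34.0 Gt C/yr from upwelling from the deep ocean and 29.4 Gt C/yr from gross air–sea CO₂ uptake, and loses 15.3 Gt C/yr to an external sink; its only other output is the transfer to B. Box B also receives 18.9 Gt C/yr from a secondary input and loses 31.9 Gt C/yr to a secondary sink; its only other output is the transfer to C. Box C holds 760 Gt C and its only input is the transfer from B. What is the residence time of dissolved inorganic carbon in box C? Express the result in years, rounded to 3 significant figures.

21.7 yr

Box A: F(A→B) = (34.0 + 29.4) − 15.3 = 48.100 Gt C/yr.
Box B: F(B→C) = (48.100 + 18.9) − 31.9 = 35.100 Gt C/yr.
Box C throughput = its input = 35.100 Gt C/yr; τ = 760 / 35.100 = 21.65 yr.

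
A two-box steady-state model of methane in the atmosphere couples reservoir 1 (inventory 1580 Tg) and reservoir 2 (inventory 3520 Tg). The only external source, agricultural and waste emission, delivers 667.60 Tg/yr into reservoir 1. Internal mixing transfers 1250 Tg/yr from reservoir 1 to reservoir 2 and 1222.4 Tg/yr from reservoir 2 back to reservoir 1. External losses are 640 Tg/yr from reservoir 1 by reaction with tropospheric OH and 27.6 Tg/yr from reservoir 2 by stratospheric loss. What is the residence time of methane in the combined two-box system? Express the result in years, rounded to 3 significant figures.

7.64 yr

For the system as a whole, the A↔B exchange is internal and contributes nothing to the throughput; only the external sinks remove mass.
M_total = 1580 + 3520 = 5100.0 Tg.
ΣF_external_out = 640 + 27.6 = 667.60 Tg/yr.
τ = M_total / ΣF_ext = 5100.0 / 667.60 = 7.639 yr.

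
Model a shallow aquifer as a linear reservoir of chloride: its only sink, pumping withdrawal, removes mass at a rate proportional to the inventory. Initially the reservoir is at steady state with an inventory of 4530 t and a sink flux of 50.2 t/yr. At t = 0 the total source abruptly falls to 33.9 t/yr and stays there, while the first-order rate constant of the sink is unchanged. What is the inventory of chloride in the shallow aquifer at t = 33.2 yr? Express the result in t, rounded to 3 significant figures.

4080 t

The sink rate constant is k = F₀/M₀ = 50.2/4530 = 0.01108 yr⁻¹.
Solving dM/dt = F₁ − kM with M(0) = M₀ gives M(t) = F₁/k + (M₀ − F₁/k)·e^(−kt).
F₁/k = 33.9/0.01108 = 3059.1 t; kt = 0.01108 × 33.2 = 0.3679, e^(−kt) = 0.6922.
M(33.2) = 3059.1 + (4530 − 3059.1) × 0.6922 = 3059.1 + 1018 = 4077.2 t.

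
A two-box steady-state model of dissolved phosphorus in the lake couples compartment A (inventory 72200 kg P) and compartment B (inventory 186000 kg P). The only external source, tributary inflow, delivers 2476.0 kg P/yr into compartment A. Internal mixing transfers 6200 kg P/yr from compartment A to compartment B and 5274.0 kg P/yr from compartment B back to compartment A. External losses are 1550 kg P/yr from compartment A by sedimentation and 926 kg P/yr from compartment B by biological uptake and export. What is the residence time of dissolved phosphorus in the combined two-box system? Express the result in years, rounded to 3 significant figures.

For the system as a whole, the A↔B exchange is internal and contributes nothing to the throughput; only the external sinks remove mass.
M_total = 72200 + 186000 = 258200 kg P.
ΣF_external_out = 1550 + 926 = 2476.0 kg P/yr.
τ = M_total / ΣF_ext = 258200 / 2476.0 = 104.3 yr.

104 yr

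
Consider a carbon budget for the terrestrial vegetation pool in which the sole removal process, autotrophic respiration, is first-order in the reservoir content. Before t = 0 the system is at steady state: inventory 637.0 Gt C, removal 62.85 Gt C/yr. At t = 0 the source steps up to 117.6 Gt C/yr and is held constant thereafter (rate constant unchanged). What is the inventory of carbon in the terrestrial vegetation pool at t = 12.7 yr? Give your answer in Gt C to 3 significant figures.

The sink rate constant is k = F₀/M₀ = 62.85/637.0 = 0.09867 yr⁻¹.
Solving dM/dt = F₁ − kM with M(0) = M₀ gives M(t) = F₁/k + (M₀ − F₁/k)·e^(−kt).
F₁/k = 117.6/0.09867 = 1191.9 Gt C; kt = 0.09867 × 12.7 = 1.253, e^(−kt) = 0.2856.
M(12.7) = 1191.9 + (637.0 − 1191.9) × 0.2856 = 1191.9 − 158.5 = 1033.4 Gt C.

1030 Gt C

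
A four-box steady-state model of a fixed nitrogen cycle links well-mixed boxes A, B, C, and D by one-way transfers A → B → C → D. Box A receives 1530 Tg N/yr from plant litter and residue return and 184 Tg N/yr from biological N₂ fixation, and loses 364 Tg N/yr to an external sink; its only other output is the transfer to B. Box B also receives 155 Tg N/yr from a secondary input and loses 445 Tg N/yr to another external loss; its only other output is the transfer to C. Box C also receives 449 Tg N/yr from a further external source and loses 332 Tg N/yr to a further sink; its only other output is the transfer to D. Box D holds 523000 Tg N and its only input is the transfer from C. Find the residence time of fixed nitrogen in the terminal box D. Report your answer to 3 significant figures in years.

Box A: F(A→B) = (1530 + 184) − 364 = 1350.0 Tg N/yr.
Box B: F(B→C) = (1350.0 + 155) − 445 = 1060.0 Tg N/yr.
Box C: F(C→D) = (1060.0 + 449) − 332 = 1177.0 Tg N/yr.
Box D throughput = its input = 1177.0 Tg N/yr; τ = 523000 / 1177.0 = 444.4 yr.

444 yr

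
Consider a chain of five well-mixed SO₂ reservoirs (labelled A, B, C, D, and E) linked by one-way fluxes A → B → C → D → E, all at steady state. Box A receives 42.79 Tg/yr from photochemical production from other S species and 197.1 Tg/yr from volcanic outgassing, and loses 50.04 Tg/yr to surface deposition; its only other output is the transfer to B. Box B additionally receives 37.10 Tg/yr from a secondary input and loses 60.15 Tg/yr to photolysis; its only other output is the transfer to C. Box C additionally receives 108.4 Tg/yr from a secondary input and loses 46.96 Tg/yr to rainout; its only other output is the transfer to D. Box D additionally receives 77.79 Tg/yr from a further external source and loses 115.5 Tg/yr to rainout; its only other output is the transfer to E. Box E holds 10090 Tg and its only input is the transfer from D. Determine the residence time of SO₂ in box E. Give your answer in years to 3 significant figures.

53.0 yr

Box A: F(A→B) = (42.79 + 197.1) − 50.04 = 189.85 Tg/yr.
Box B: F(B→C) = (189.85 + 37.10) − 60.15 = 166.80 Tg/yr.
Box C: F(C→D) = (166.80 + 108.4) − 46.96 = 228.24 Tg/yr.
Box D: F(D→E) = (228.24 + 77.79) − 115.5 = 190.53 Tg/yr.
Box E throughput = its input = 190.53 Tg/yr; τ = 10090 / 190.53 = 52.96 yr.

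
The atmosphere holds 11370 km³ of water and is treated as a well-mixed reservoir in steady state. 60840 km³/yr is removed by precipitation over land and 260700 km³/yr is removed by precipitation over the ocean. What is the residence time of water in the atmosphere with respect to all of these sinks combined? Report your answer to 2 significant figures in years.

0.035 yr

Total removal flux = 60840 + 260700 = 321540 km³/yr.
τ = M / ΣF_out = 11370 / 321540 = 0.03536 yr.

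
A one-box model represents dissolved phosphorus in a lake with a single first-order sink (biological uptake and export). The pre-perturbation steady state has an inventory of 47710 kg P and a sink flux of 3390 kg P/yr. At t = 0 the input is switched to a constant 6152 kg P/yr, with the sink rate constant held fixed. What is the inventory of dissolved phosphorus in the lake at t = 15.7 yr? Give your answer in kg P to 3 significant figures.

73800 kg P

τ = M₀/F₀ = 47710/3390 = 14.07 yr; rate constant k = 1/τ.
New steady state M_∞ = F₁/k = F₁·τ = 6152 × 14.07 = 86582 kg P.
M(t) = M_∞ + (M₀ − M_∞)·e^(−t/τ); t/τ = 15.7/14.07 = 1.116, so e^(−t/τ) = 0.3277.
M(t) = 86582 − 38870 × 0.3277 = 73842 kg P.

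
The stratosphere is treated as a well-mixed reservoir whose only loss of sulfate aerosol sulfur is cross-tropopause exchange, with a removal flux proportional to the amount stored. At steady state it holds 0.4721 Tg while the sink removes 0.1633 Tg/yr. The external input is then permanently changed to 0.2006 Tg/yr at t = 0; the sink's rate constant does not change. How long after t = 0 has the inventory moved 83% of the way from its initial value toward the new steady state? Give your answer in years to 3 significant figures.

5.12 yr

τ = M₀/F₀ = 0.4721/0.1633 = 2.891 yr.
The remaining gap fraction is e^(−t/τ); 83% covered ⇒ e^(−t/τ) = 0.170.
t = −τ ln(0.170) = 2.891 × 1.772 = 5.123 yr.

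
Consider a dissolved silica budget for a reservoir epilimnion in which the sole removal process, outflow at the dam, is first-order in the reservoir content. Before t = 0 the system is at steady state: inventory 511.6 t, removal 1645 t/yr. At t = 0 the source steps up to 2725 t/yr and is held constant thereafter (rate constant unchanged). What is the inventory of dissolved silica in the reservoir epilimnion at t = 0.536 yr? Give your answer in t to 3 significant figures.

788 t

Residence time τ = M₀/F₀ = 0.3110 yr. The eventual steady state is M_∞ = M₀·(F₁/F₀) = 511.6 × 2725/1645 = 847.48 t.
The anomaly ΔM(t) = M(t) − M_∞ decays as ΔM₀·e^(−t/τ) with ΔM₀ = 511.6 − 847.48 = −335.9 t.
At t = 0.536 yr, e^(−t/τ) = e^(−1.723) = 0.1784, so ΔM = −59.94 t and M = 847.48 − 59.94 = 787.55 t.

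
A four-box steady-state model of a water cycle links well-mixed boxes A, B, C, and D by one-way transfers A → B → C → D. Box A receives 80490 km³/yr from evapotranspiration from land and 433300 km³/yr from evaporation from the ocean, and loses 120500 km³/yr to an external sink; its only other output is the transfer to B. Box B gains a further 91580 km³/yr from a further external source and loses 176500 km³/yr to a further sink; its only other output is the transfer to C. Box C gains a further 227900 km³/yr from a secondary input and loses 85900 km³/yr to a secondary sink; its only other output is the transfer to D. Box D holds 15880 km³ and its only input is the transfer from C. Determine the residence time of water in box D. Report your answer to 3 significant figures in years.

Box A: F(A→B) = (80490 + 433300) − 120500 = 393290 km³/yr.
Box B: F(B→C) = (393290 + 91580) − 176500 = 308370 km³/yr.
Box C: F(C→D) = (308370 + 227900) − 85900 = 450370 km³/yr.
Box D throughput = its input = 450370 km³/yr; τ = 15880 / 450370 = 0.03526 yr.

0.0353 yr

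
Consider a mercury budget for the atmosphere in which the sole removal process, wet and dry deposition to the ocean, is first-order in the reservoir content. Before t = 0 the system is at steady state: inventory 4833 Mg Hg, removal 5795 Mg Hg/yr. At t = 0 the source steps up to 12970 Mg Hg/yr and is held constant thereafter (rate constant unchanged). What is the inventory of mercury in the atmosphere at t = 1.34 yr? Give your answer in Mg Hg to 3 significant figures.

9620 Mg Hg

τ = M₀/F₀ = 4833/5795 = 0.8340 yr; rate constant k = 1/τ.
New steady state M_∞ = F₁/k = F₁·τ = 12970 × 0.8340 = 10817 Mg Hg.
M(t) = M_∞ + (M₀ − M_∞)·e^(−t/τ); t/τ = 1.34/0.8340 = 1.607, so e^(−t/τ) = 0.2005.
M(t) = 10817 − 5984 × 0.2005 = 9616.9 Mg Hg.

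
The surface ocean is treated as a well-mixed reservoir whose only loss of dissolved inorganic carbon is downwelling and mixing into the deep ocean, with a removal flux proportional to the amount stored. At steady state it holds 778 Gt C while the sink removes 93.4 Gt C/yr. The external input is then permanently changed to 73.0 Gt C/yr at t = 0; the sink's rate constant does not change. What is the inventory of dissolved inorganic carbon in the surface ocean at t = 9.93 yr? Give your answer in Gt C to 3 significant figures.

The sink rate constant is k = F₀/M₀ = 93.4/778 = 0.1201 yr⁻¹.
Solving dM/dt = F₁ − kM with M(0) = M₀ gives M(t) = F₁/k + (M₀ − F₁/k)·e^(−kt).
F₁/k = 73.0/0.1201 = 608.07 Gt C; kt = 0.1201 × 9.93 = 1.192, e^(−kt) = 0.3036.
M(9.93) = 608.07 + (778 − 608.07) × 0.3036 = 608.07 + 51.59 = 659.66 Gt C.

660 Gt C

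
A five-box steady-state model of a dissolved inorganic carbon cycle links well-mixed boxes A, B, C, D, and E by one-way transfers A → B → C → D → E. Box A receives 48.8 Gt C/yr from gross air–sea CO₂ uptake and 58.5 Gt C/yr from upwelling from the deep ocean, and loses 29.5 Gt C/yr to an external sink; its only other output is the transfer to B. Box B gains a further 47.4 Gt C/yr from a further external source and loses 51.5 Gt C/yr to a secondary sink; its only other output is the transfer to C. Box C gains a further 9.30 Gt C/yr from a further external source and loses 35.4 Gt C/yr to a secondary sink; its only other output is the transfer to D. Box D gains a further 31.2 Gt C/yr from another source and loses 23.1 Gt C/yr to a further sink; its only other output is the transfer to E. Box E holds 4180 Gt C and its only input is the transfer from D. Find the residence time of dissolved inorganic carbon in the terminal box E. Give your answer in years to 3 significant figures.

75.0 yr

Box A: F(A→B) = (48.8 + 58.5) − 29.5 = 77.800 Gt C/yr.
Box B: F(B→C) = (77.800 + 47.4) − 51.5 = 73.700 Gt C/yr.
Box C: F(C→D) = (73.700 + 9.30) − 35.4 = 47.600 Gt C/yr.
Box D: F(D→E) = (47.600 + 31.2) − 23.1 = 55.700 Gt C/yr.
Box E throughput = its input = 55.700 Gt C/yr; τ = 4180 / 55.700 = 75.04 yr.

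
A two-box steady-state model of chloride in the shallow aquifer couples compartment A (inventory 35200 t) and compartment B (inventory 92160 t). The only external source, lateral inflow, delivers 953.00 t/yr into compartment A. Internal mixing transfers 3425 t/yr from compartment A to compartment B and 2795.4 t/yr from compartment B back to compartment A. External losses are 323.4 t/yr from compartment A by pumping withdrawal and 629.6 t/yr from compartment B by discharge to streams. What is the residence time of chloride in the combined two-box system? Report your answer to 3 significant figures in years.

134 yr

For the system as a whole, the A↔B exchange is internal and contributes nothing to the throughput; only the external sinks remove mass.
M_total = 35200 + 92160 = 127360 t.
ΣF_external_out = 323.4 + 629.6 = 953.00 t/yr.
τ = M_total / ΣF_ext = 127360 / 953.00 = 133.6 yr.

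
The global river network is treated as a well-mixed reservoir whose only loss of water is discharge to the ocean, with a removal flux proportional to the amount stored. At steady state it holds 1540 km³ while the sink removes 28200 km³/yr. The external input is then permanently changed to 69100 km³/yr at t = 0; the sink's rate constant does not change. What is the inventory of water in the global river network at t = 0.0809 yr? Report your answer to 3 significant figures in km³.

3270 km³

Residence time τ = M₀/F₀ = 0.05461 yr. The eventual steady state is M_∞ = M₀·(F₁/F₀) = 1540 × 69100/28200 = 3773.5 km³.
The anomaly ΔM(t) = M(t) − M_∞ decays as ΔM₀·e^(−t/τ) with ΔM₀ = 1540 − 3773.5 = −2234 km³.
At t = 0.0809 yr, e^(−t/τ) = e^(−1.481) = 0.2273, so ΔM = −507.7 km³ and M = 3773.5 − 507.7 = 3265.8 km³.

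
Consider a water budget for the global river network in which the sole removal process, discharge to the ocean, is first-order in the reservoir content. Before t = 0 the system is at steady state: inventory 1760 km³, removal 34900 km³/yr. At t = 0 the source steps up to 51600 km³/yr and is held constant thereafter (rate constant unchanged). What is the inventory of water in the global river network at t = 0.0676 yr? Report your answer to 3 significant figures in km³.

τ = M₀/F₀ = 1760/34900 = 0.05043 yr; rate constant k = 1/τ.
New steady state M_∞ = F₁/k = F₁·τ = 51600 × 0.05043 = 2602.2 km³.
M(t) = M_∞ + (M₀ − M_∞)·e^(−t/τ); t/τ = 0.0676/0.05043 = 1.340, so e^(−t/τ) = 0.2617.
M(t) = 2602.2 − 842.2 × 0.2617 = 2381.8 km³.

2380 km³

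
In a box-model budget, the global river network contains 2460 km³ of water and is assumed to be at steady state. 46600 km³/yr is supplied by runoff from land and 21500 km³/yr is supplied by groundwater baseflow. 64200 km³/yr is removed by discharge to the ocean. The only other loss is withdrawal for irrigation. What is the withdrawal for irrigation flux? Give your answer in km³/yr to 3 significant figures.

At steady state ΣF_in = ΣF_out.
ΣF_in = 46600 + 21500 = 68100 km³/yr.
Withdrawal for irrigation flux = ΣF_in − (64200) = 68100 − 64200 = 3900 km³/yr.

3900 km³/yr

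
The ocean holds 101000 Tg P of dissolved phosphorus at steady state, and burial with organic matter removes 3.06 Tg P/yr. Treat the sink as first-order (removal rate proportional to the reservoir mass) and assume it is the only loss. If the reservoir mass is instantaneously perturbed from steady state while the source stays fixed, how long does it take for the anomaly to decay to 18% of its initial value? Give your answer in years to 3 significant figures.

For a linear reservoir the anomaly decays as exp(−t/τ) with τ = M/F = 101000/3.06 = 33010 yr.
exp(−t/τ) = 0.18 ⇒ t = −τ ln(0.18) = 33010 × 1.715 = 56600 yr.

56600 yr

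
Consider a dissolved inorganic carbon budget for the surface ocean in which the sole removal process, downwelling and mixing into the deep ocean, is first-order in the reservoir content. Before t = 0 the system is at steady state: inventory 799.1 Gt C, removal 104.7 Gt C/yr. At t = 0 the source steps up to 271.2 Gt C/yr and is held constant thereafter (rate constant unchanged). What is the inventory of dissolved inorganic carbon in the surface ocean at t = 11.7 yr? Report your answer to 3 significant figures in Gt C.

1800 Gt C

The sink rate constant is k = F₀/M₀ = 104.7/799.1 = 0.1310 yr⁻¹.
Solving dM/dt = F₁ − kM with M(0) = M₀ gives M(t) = F₁/k + (M₀ − F₁/k)·e^(−kt).
F₁/k = 271.2/0.1310 = 2069.9 Gt C; kt = 0.1310 × 11.7 = 1.533, e^(−kt) = 0.2159.
M(11.7) = 2069.9 + (799.1 − 2069.9) × 0.2159 = 2069.9 − 274.4 = 1795.5 Gt C.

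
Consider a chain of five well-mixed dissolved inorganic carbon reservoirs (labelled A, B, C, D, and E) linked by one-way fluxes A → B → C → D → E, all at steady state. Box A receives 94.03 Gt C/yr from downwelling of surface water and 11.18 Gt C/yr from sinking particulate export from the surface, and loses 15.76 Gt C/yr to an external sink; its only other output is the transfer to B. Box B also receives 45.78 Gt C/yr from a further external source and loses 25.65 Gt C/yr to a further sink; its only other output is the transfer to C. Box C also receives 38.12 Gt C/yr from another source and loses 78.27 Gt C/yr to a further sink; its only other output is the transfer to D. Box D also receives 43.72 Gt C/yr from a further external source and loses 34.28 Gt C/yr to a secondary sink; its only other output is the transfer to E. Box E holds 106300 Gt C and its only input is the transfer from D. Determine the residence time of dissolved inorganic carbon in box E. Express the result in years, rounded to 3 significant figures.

1350 yr

Box A: F(A→B) = (94.03 + 11.18) − 15.76 = 89.450 Gt C/yr.
Box B: F(B→C) = (89.450 + 45.78) − 25.65 = 109.58 Gt C/yr.
Box C: F(C→D) = (109.58 + 38.12) − 78.27 = 69.430 Gt C/yr.
Box D: F(D→E) = (69.430 + 43.72) − 34.28 = 78.870 Gt C/yr.
Box E throughput = its input = 78.870 Gt C/yr; τ = 106300 / 78.870 = 1348 yr.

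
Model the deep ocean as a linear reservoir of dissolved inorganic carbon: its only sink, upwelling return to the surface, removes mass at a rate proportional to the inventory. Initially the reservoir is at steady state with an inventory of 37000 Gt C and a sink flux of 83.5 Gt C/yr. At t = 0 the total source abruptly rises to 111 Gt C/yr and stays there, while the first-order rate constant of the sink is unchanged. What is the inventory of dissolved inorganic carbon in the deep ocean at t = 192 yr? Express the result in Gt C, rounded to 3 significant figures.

41300 Gt C

The sink rate constant is k = F₀/M₀ = 83.5/37000 = 0.002257 yr⁻¹.
Solving dM/dt = F₁ − kM with M(0) = M₀ gives M(t) = F₁/k + (M₀ − F₁/k)·e^(−kt).
F₁/k = 111/0.002257 = 49186 Gt C; kt = 0.002257 × 192 = 0.4333, e^(−kt) = 0.6484.
M(192) = 49186 + (37000 − 49186) × 0.6484 = 49186 − 7901 = 41285 Gt C.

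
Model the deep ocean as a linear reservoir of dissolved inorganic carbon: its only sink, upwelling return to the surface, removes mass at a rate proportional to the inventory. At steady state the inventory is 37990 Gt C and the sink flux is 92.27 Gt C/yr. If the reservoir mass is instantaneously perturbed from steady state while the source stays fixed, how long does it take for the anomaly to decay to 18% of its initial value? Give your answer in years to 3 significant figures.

706 yr

For a linear reservoir the anomaly decays as exp(−t/τ) with τ = M/F = 37990/92.27 = 411.7 yr.
exp(−t/τ) = 0.18 ⇒ t = −τ ln(0.18) = 411.7 × 1.715 = 706.0 yr.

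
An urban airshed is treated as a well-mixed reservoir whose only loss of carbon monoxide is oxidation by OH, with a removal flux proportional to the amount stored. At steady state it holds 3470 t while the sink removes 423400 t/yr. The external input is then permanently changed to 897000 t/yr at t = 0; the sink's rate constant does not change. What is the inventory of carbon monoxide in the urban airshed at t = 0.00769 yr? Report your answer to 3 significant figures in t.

Residence time τ = M₀/F₀ = 0.008196 yr. The eventual steady state is M_∞ = M₀·(F₁/F₀) = 3470 × 897000/423400 = 7351.4 t.
The anomaly ΔM(t) = M(t) − M_∞ decays as ΔM₀·e^(−t/τ) with ΔM₀ = 3470 − 7351.4 = −3881 t.
At t = 0.00769 yr, e^(−t/τ) = e^(−0.9383) = 0.3913, so ΔM = −1519 t and M = 7351.4 − 1519 = 5832.7 t.

5830 t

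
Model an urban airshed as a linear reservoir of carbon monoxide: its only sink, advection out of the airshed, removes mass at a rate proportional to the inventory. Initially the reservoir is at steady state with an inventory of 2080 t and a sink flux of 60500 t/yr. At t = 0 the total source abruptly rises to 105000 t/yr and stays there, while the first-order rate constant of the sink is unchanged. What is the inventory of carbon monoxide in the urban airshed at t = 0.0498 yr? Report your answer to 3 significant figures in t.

3250 t

The sink rate constant is k = F₀/M₀ = 60500/2080 = 29.09 yr⁻¹.
Solving dM/dt = F₁ − kM with M(0) = M₀ gives M(t) = F₁/k + (M₀ − F₁/k)·e^(−kt).
F₁/k = 105000/29.09 = 3609.9 t; kt = 29.09 × 0.0498 = 1.449, e^(−kt) = 0.2349.
M(0.0498) = 3609.9 + (2080 − 3609.9) × 0.2349 = 3609.9 − 359.4 = 3250.5 t.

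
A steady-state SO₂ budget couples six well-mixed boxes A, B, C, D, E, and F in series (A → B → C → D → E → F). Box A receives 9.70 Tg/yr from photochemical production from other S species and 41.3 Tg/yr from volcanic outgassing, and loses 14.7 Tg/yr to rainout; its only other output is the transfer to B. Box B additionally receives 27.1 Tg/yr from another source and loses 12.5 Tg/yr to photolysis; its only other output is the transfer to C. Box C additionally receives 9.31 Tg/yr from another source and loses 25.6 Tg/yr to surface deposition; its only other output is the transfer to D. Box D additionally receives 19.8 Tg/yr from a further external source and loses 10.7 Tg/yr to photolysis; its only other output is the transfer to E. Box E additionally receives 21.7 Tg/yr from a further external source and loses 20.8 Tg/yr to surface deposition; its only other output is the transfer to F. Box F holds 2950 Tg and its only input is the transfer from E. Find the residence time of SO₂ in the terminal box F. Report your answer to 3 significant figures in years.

Box A: F(A→B) = (9.70 + 41.3) − 14.7 = 36.300 Tg/yr.
Box B: F(B→C) = (36.300 + 27.1) − 12.5 = 50.900 Tg/yr.
Box C: F(C→D) = (50.900 + 9.31) − 25.6 = 34.610 Tg/yr.
Box D: F(D→E) = (34.610 + 19.8) − 10.7 = 43.710 Tg/yr.
Box E: F(E→F) = (43.710 + 21.7) − 20.8 = 44.610 Tg/yr.
Box F throughput = its input = 44.610 Tg/yr; τ = 2950 / 44.610 = 66.13 yr.

66.1 yr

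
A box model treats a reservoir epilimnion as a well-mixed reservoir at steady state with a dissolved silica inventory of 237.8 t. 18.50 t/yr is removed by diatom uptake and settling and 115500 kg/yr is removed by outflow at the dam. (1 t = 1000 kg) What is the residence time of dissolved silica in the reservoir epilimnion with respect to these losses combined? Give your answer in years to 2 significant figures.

Convert the outflow at the dam flux: 115500 kg/yr = 115.5 t/yr.
Total removal = 18.50 + 115.5 = 134.00 t/yr.
τ = M / ΣF_out = 237.8 / 134.00 = 1.775 yr.

1.8 yr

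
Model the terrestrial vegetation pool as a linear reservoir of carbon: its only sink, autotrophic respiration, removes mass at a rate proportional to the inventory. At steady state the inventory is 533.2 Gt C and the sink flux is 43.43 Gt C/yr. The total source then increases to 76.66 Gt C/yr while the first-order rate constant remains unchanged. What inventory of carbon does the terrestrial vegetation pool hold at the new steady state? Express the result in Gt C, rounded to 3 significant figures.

941 Gt C

Rate constant k = F/M = 43.43 / 533.2 = 0.08145 yr⁻¹.
At the new steady state, source = k·M_new ⇒ M_new = 76.66 / 0.08145 = 941.2 Gt C.
(Equivalently M_new = M × F_new/F_old = 533.2 × 76.66/43.43.)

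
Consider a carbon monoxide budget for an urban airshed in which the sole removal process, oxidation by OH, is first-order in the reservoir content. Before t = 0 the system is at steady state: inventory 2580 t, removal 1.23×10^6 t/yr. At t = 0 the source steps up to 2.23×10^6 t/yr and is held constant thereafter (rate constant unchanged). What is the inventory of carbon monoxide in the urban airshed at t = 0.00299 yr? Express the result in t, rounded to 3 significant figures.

τ = M₀/F₀ = 2580/1.23×10^6 = 0.002098 yr; rate constant k = 1/τ.
New steady state M_∞ = F₁/k = F₁·τ = 2.23×10^6 × 0.002098 = 4677.6 t.
M(t) = M_∞ + (M₀ − M_∞)·e^(−t/τ); t/τ = 0.00299/0.002098 = 1.425, so e^(−t/τ) = 0.2404.
M(t) = 4677.6 − 2098 × 0.2404 = 4173.3 t.

4170 t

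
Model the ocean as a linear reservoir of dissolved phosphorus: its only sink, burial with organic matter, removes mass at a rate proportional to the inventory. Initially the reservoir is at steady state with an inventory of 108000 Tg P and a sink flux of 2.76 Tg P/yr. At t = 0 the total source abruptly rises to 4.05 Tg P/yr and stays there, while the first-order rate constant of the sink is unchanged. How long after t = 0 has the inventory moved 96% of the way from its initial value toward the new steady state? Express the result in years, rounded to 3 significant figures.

τ = M₀/F₀ = 108000/2.76 = 39130 yr.
The remaining gap fraction is e^(−t/τ); 96% covered ⇒ e^(−t/τ) = 0.0400.
t = −τ ln(0.0400) = 39130 × 3.219 = 126000 yr.

126000 yr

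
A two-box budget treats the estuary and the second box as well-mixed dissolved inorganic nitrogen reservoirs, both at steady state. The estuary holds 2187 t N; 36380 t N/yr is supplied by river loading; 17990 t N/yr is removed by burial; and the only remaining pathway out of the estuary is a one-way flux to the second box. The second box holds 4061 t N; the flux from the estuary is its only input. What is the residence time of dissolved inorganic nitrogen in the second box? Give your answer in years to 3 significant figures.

Balance the estuary: ΣF_in = 36380 t N/yr.
Flux to the second box = ΣF_in − (17990) = 18390 t N/yr.
At steady state the output of the second box equals its input, 18390 t N/yr.
τ = M / F = 4061 / 18390 = 0.2208 yr.

0.221 yr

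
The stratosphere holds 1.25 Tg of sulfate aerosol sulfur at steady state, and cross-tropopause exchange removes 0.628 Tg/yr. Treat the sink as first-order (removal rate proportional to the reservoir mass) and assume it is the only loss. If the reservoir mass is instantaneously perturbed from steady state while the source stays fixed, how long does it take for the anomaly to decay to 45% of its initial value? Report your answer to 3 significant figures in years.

1.59 yr

For a linear reservoir the anomaly decays as exp(−t/τ) with τ = M/F = 1.25/0.628 = 1.990 yr.
exp(−t/τ) = 0.45 ⇒ t = −τ ln(0.45) = 1.990 × 0.7985 = 1.589 yr.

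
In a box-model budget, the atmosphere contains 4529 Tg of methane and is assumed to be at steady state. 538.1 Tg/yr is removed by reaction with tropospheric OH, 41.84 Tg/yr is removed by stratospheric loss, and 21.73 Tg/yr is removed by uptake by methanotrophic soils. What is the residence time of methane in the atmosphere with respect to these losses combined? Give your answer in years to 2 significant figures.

7.5 yr

Total removal = 538.1 + 41.84 + 21.73 = 601.67 Tg/yr.
τ = M / ΣF_out = 4529 / 601.67 = 7.527 yr.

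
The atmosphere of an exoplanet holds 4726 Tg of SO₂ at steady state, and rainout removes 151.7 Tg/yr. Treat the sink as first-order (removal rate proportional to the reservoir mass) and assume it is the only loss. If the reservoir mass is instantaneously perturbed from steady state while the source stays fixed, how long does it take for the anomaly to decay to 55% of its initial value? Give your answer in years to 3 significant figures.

For a linear reservoir the anomaly decays as exp(−t/τ) with τ = M/F = 4726/151.7 = 31.15 yr.
exp(−t/τ) = 0.55 ⇒ t = −τ ln(0.55) = 31.15 × 0.5978 = 18.62 yr.

18.6 yr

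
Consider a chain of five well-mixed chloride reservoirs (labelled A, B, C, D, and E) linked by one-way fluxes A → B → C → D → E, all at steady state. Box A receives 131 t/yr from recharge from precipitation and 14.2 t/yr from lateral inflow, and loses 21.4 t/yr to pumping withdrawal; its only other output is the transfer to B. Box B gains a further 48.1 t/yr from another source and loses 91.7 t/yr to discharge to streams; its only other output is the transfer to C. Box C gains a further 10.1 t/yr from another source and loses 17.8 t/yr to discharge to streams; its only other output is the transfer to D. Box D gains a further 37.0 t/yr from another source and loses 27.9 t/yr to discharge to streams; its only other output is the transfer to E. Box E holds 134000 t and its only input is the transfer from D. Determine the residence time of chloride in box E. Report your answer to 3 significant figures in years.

Box A: F(A→B) = (131 + 14.2) − 21.4 = 123.80 t/yr.
Box B: F(B→C) = (123.80 + 48.1) − 91.7 = 80.200 t/yr.
Box C: F(C→D) = (80.200 + 10.1) − 17.8 = 72.500 t/yr.
Box D: F(D→E) = (72.500 + 37.0) − 27.9 = 81.600 t/yr.
Box E throughput = its input = 81.600 t/yr; τ = 134000 / 81.600 = 1642 yr.

1640 yr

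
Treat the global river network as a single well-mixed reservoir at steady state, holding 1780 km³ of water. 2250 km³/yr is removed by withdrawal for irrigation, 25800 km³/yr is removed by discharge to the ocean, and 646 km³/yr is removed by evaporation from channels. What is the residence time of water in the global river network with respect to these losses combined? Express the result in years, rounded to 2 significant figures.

Total removal = 2250 + 25800 + 646.0 = 28696 km³/yr.
τ = M / ΣF_out = 1780 / 28696 = 0.06203 yr.

0.062 yr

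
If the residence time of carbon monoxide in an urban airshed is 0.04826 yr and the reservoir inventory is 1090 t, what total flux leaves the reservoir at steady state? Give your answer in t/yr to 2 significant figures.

23000 t/yr

F = M / τ = 1090 / 0.04826 = 22590 t/yr.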